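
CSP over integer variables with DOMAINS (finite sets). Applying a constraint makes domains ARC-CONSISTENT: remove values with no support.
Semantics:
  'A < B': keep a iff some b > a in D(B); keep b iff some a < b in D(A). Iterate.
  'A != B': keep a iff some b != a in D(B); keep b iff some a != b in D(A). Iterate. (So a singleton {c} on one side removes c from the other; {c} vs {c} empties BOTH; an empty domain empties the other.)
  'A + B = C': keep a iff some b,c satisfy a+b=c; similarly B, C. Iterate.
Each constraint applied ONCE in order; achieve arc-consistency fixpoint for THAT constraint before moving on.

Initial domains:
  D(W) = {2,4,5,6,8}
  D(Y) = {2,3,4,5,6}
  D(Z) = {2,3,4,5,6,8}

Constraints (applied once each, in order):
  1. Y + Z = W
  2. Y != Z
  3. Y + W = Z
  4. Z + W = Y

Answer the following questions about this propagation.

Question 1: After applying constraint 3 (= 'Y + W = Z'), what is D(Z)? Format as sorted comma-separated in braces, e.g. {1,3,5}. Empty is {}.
Constraint 1 (Y + Z = W) on D(Y)={2,3,4,5,6} D(Z)={2,3,4,5,6,8} D(W)={2,4,5,6,8}: Z {2,3,4,5,6,8}->{2,3,4,5,6}; W {2,4,5,6,8}->{4,5,6,8}
Constraint 2 (Y != Z) on D(Y)={2,3,4,5,6} D(Z)={2,3,4,5,6}: no change
Constraint 3 (Y + W = Z) on D(Y)={2,3,4,5,6} D(W)={4,5,6,8} D(Z)={2,3,4,5,6}: Y {2,3,4,5,6}->{2}; W {4,5,6,8}->{4}; Z {2,3,4,5,6}->{6}
So after constraint 3: D(Z) = {6}

Answer: {6}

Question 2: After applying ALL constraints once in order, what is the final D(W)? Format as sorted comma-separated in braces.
Answer: {}

Derivation:
Constraint 1 (Y + Z = W) on D(Y)={2,3,4,5,6} D(Z)={2,3,4,5,6,8} D(W)={2,4,5,6,8}: Z {2,3,4,5,6,8}->{2,3,4,5,6}; W {2,4,5,6,8}->{4,5,6,8}
Constraint 2 (Y != Z) on D(Y)={2,3,4,5,6} D(Z)={2,3,4,5,6}: no change
Constraint 3 (Y + W = Z) on D(Y)={2,3,4,5,6} D(W)={4,5,6,8} D(Z)={2,3,4,5,6}: Y {2,3,4,5,6}->{2}; W {4,5,6,8}->{4}; Z {2,3,4,5,6}->{6}
Constraint 4 (Z + W = Y) on D(Z)={6} D(W)={4} D(Y)={2}: Z {6}->{}; W {4}->{}; Y {2}->{}
So after all 4 constraints: D(W) = {}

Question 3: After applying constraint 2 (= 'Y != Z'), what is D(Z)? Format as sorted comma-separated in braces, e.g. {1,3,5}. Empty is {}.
Answer: {2,3,4,5,6}

Derivation:
Constraint 1 (Y + Z = W) on D(Y)={2,3,4,5,6} D(Z)={2,3,4,5,6,8} D(W)={2,4,5,6,8}: Z {2,3,4,5,6,8}->{2,3,4,5,6}; W {2,4,5,6,8}->{4,5,6,8}
Constraint 2 (Y != Z) on D(Y)={2,3,4,5,6} D(Z)={2,3,4,5,6}: no change
So after constraint 2: D(Z) = {2,3,4,5,6}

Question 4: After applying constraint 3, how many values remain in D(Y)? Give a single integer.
Constraint 1 (Y + Z = W) on D(Y)={2,3,4,5,6} D(Z)={2,3,4,5,6,8} D(W)={2,4,5,6,8}: Z {2,3,4,5,6,8}->{2,3,4,5,6}; W {2,4,5,6,8}->{4,5,6,8}
Constraint 2 (Y != Z) on D(Y)={2,3,4,5,6} D(Z)={2,3,4,5,6}: no change
Constraint 3 (Y + W = Z) on D(Y)={2,3,4,5,6} D(W)={4,5,6,8} D(Z)={2,3,4,5,6}: Y {2,3,4,5,6}->{2}; W {4,5,6,8}->{4}; Z {2,3,4,5,6}->{6}
So after constraint 3: D(Y)={2}, size = 1

Answer: 1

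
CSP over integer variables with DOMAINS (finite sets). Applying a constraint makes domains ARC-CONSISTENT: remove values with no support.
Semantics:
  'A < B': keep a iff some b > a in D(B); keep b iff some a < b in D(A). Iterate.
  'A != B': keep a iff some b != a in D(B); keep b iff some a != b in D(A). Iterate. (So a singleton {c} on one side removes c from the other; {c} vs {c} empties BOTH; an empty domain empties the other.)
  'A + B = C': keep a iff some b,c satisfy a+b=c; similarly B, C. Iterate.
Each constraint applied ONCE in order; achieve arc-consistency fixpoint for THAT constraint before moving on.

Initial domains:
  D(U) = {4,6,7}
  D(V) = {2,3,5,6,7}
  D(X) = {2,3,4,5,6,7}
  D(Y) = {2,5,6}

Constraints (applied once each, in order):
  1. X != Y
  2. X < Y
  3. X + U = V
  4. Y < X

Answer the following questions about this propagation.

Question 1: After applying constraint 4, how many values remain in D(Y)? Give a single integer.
Answer: 0

Derivation:
Constraint 1 (X != Y) on D(X)={2,3,4,5,6,7} D(Y)={2,5,6}: no change
Constraint 2 (X < Y) on D(X)={2,3,4,5,6,7} D(Y)={2,5,6}: X {2,3,4,5,6,7}->{2,3,4,5}; Y {2,5,6}->{5,6}
Constraint 3 (X + U = V) on D(X)={2,3,4,5} D(U)={4,6,7} D(V)={2,3,5,6,7}: X {2,3,4,5}->{2,3}; U {4,6,7}->{4}; V {2,3,5,6,7}->{6,7}
Constraint 4 (Y < X) on D(Y)={5,6} D(X)={2,3}: Y {5,6}->{}; X {2,3}->{}
So after constraint 4: D(Y)={}, size = 0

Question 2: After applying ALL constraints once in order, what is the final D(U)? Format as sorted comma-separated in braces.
Constraint 1 (X != Y) on D(X)={2,3,4,5,6,7} D(Y)={2,5,6}: no change
Constraint 2 (X < Y) on D(X)={2,3,4,5,6,7} D(Y)={2,5,6}: X {2,3,4,5,6,7}->{2,3,4,5}; Y {2,5,6}->{5,6}
Constraint 3 (X + U = V) on D(X)={2,3,4,5} D(U)={4,6,7} D(V)={2,3,5,6,7}: X {2,3,4,5}->{2,3}; U {4,6,7}->{4}; V {2,3,5,6,7}->{6,7}
Constraint 4 (Y < X) on D(Y)={5,6} D(X)={2,3}: Y {5,6}->{}; X {2,3}->{}
So after all 4 constraints: D(U) = {4}

Answer: {4}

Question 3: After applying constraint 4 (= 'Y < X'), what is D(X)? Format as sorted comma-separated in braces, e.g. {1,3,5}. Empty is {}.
Constraint 1 (X != Y) on D(X)={2,3,4,5,6,7} D(Y)={2,5,6}: no change
Constraint 2 (X < Y) on D(X)={2,3,4,5,6,7} D(Y)={2,5,6}: X {2,3,4,5,6,7}->{2,3,4,5}; Y {2,5,6}->{5,6}
Constraint 3 (X + U = V) on D(X)={2,3,4,5} D(U)={4,6,7} D(V)={2,3,5,6,7}: X {2,3,4,5}->{2,3}; U {4,6,7}->{4}; V {2,3,5,6,7}->{6,7}
Constraint 4 (Y < X) on D(Y)={5,6} D(X)={2,3}: Y {5,6}->{}; X {2,3}->{}
So after constraint 4: D(X) = {}

Answer: {}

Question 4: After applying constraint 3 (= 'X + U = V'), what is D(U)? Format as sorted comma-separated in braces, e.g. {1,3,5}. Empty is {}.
Answer: {4}

Derivation:
Constraint 1 (X != Y) on D(X)={2,3,4,5,6,7} D(Y)={2,5,6}: no change
Constraint 2 (X < Y) on D(X)={2,3,4,5,6,7} D(Y)={2,5,6}: X {2,3,4,5,6,7}->{2,3,4,5}; Y {2,5,6}->{5,6}
Constraint 3 (X + U = V) on D(X)={2,3,4,5} D(U)={4,6,7} D(V)={2,3,5,6,7}: X {2,3,4,5}->{2,3}; U {4,6,7}->{4}; V {2,3,5,6,7}->{6,7}
So after constraint 3: D(U) = {4}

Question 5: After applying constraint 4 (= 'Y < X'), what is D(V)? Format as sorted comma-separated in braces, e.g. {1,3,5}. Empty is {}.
Constraint 1 (X != Y) on D(X)={2,3,4,5,6,7} D(Y)={2,5,6}: no change
Constraint 2 (X < Y) on D(X)={2,3,4,5,6,7} D(Y)={2,5,6}: X {2,3,4,5,6,7}->{2,3,4,5}; Y {2,5,6}->{5,6}
Constraint 3 (X + U = V) on D(X)={2,3,4,5} D(U)={4,6,7} D(V)={2,3,5,6,7}: X {2,3,4,5}->{2,3}; U {4,6,7}->{4}; V {2,3,5,6,7}->{6,7}
Constraint 4 (Y < X) on D(Y)={5,6} D(X)={2,3}: Y {5,6}->{}; X {2,3}->{}
So after constraint 4: D(V) = {6,7}

Answer: {6,7}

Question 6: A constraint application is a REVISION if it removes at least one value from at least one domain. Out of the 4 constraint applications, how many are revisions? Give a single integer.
Answer: 3

Derivation:
Constraint 1 (X != Y) on D(X)={2,3,4,5,6,7} D(Y)={2,5,6}: no change => not a revision
Constraint 2 (X < Y) on D(X)={2,3,4,5,6,7} D(Y)={2,5,6}: X {2,3,4,5,6,7}->{2,3,4,5}; Y {2,5,6}->{5,6} => REVISION
Constraint 3 (X + U = V) on D(X)={2,3,4,5} D(U)={4,6,7} D(V)={2,3,5,6,7}: X {2,3,4,5}->{2,3}; U {4,6,7}->{4}; V {2,3,5,6,7}->{6,7} => REVISION
Constraint 4 (Y < X) on D(Y)={5,6} D(X)={2,3}: Y {5,6}->{}; X {2,3}->{} => REVISION
Total revisions = 3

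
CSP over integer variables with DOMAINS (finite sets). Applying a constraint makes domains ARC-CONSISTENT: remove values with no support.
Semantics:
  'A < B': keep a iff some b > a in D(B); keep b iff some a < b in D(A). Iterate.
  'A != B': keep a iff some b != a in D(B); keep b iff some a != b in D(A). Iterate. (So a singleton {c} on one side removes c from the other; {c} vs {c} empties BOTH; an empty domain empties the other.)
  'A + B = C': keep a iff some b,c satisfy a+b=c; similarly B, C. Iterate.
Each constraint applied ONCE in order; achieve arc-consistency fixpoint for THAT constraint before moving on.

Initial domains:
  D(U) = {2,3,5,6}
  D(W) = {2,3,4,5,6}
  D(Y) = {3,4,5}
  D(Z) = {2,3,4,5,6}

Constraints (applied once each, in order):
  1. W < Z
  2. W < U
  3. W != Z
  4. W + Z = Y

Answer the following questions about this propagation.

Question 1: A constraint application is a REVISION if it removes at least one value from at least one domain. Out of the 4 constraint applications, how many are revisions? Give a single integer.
Constraint 1 (W < Z) on D(W)={2,3,4,5,6} D(Z)={2,3,4,5,6}: W {2,3,4,5,6}->{2,3,4,5}; Z {2,3,4,5,6}->{3,4,5,6} => REVISION
Constraint 2 (W < U) on D(W)={2,3,4,5} D(U)={2,3,5,6}: U {2,3,5,6}->{3,5,6} => REVISION
Constraint 3 (W != Z) on D(W)={2,3,4,5} D(Z)={3,4,5,6}: no change => not a revision
Constraint 4 (W + Z = Y) on D(W)={2,3,4,5} D(Z)={3,4,5,6} D(Y)={3,4,5}: W {2,3,4,5}->{2}; Z {3,4,5,6}->{3}; Y {3,4,5}->{5} => REVISION
Total revisions = 3

Answer: 3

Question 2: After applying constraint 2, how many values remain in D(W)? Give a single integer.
Answer: 4

Derivation:
Constraint 1 (W < Z) on D(W)={2,3,4,5,6} D(Z)={2,3,4,5,6}: W {2,3,4,5,6}->{2,3,4,5}; Z {2,3,4,5,6}->{3,4,5,6}
Constraint 2 (W < U) on D(W)={2,3,4,5} D(U)={2,3,5,6}: U {2,3,5,6}->{3,5,6}
So after constraint 2: D(W)={2,3,4,5}, size = 4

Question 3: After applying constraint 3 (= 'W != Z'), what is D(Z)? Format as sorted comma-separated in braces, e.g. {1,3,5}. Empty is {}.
Answer: {3,4,5,6}

Derivation:
Constraint 1 (W < Z) on D(W)={2,3,4,5,6} D(Z)={2,3,4,5,6}: W {2,3,4,5,6}->{2,3,4,5}; Z {2,3,4,5,6}->{3,4,5,6}
Constraint 2 (W < U) on D(W)={2,3,4,5} D(U)={2,3,5,6}: U {2,3,5,6}->{3,5,6}
Constraint 3 (W != Z) on D(W)={2,3,4,5} D(Z)={3,4,5,6}: no change
So after constraint 3: D(Z) = {3,4,5,6}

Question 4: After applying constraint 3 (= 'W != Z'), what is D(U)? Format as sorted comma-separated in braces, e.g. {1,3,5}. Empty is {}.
Answer: {3,5,6}

Derivation:
Constraint 1 (W < Z) on D(W)={2,3,4,5,6} D(Z)={2,3,4,5,6}: W {2,3,4,5,6}->{2,3,4,5}; Z {2,3,4,5,6}->{3,4,5,6}
Constraint 2 (W < U) on D(W)={2,3,4,5} D(U)={2,3,5,6}: U {2,3,5,6}->{3,5,6}
Constraint 3 (W != Z) on D(W)={2,3,4,5} D(Z)={3,4,5,6}: no change
So after constraint 3: D(U) = {3,5,6}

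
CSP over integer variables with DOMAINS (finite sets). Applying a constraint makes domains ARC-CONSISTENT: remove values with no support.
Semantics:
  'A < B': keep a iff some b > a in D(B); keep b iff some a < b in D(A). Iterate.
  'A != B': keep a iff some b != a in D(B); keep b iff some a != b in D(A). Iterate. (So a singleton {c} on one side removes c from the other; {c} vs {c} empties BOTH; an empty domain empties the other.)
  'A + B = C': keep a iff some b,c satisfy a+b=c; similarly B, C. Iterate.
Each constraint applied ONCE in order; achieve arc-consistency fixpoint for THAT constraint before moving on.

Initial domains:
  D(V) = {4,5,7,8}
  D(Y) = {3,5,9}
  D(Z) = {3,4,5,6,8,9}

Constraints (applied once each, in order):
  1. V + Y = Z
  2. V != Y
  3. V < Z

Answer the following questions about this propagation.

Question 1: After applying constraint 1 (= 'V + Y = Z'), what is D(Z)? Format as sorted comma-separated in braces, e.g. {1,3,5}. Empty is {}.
Constraint 1 (V + Y = Z) on D(V)={4,5,7,8} D(Y)={3,5,9} D(Z)={3,4,5,6,8,9}: V {4,5,7,8}->{4,5}; Y {3,5,9}->{3,5}; Z {3,4,5,6,8,9}->{8,9}
So after constraint 1: D(Z) = {8,9}

Answer: {8,9}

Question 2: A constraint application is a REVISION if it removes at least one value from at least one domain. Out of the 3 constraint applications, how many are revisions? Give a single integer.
Answer: 1

Derivation:
Constraint 1 (V + Y = Z) on D(V)={4,5,7,8} D(Y)={3,5,9} D(Z)={3,4,5,6,8,9}: V {4,5,7,8}->{4,5}; Y {3,5,9}->{3,5}; Z {3,4,5,6,8,9}->{8,9} => REVISION
Constraint 2 (V != Y) on D(V)={4,5} D(Y)={3,5}: no change => not a revision
Constraint 3 (V < Z) on D(V)={4,5} D(Z)={8,9}: no change => not a revision
Total revisions = 1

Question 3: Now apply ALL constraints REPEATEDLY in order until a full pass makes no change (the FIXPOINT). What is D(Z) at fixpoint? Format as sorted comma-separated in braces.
Answer: {8,9}

Derivation:
pass 0 (initial): D(Z)={3,4,5,6,8,9}
pass 1: V {4,5,7,8}->{4,5}; Y {3,5,9}->{3,5}; Z {3,4,5,6,8,9}->{8,9}
pass 2: no change
Fixpoint after 2 passes: D(Z) = {8,9}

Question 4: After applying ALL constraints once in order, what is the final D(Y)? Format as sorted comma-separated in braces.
Constraint 1 (V + Y = Z) on D(V)={4,5,7,8} D(Y)={3,5,9} D(Z)={3,4,5,6,8,9}: V {4,5,7,8}->{4,5}; Y {3,5,9}->{3,5}; Z {3,4,5,6,8,9}->{8,9}
Constraint 2 (V != Y) on D(V)={4,5} D(Y)={3,5}: no change
Constraint 3 (V < Z) on D(V)={4,5} D(Z)={8,9}: no change
So after all 3 constraints: D(Y) = {3,5}

Answer: {3,5}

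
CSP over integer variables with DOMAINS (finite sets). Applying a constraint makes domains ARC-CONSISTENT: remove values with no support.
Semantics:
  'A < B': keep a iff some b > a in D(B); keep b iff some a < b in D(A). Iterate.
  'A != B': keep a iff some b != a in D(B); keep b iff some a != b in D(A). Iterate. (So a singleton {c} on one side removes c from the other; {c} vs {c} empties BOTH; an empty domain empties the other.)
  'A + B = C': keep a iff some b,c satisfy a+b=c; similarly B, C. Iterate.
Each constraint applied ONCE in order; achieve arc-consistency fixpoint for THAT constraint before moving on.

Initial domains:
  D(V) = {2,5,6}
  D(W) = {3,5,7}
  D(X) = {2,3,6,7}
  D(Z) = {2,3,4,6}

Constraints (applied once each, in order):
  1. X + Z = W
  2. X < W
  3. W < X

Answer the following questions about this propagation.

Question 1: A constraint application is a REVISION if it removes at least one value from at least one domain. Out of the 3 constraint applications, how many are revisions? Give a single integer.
Answer: 2

Derivation:
Constraint 1 (X + Z = W) on D(X)={2,3,6,7} D(Z)={2,3,4,6} D(W)={3,5,7}: X {2,3,6,7}->{2,3}; Z {2,3,4,6}->{2,3,4}; W {3,5,7}->{5,7} => REVISION
Constraint 2 (X < W) on D(X)={2,3} D(W)={5,7}: no change => not a revision
Constraint 3 (W < X) on D(W)={5,7} D(X)={2,3}: W {5,7}->{}; X {2,3}->{} => REVISION
Total revisions = 2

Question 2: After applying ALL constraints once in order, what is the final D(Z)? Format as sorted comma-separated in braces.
Answer: {2,3,4}

Derivation:
Constraint 1 (X + Z = W) on D(X)={2,3,6,7} D(Z)={2,3,4,6} D(W)={3,5,7}: X {2,3,6,7}->{2,3}; Z {2,3,4,6}->{2,3,4}; W {3,5,7}->{5,7}
Constraint 2 (X < W) on D(X)={2,3} D(W)={5,7}: no change
Constraint 3 (W < X) on D(W)={5,7} D(X)={2,3}: W {5,7}->{}; X {2,3}->{}
So after all 3 constraints: D(Z) = {2,3,4}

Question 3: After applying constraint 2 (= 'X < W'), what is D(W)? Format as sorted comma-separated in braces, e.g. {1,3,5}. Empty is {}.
Constraint 1 (X + Z = W) on D(X)={2,3,6,7} D(Z)={2,3,4,6} D(W)={3,5,7}: X {2,3,6,7}->{2,3}; Z {2,3,4,6}->{2,3,4}; W {3,5,7}->{5,7}
Constraint 2 (X < W) on D(X)={2,3} D(W)={5,7}: no change
So after constraint 2: D(W) = {5,7}

Answer: {5,7}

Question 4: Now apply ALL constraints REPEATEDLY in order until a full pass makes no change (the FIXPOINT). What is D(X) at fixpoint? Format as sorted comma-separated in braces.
pass 0 (initial): D(X)={2,3,6,7}
pass 1: W {3,5,7}->{}; X {2,3,6,7}->{}; Z {2,3,4,6}->{2,3,4}
pass 2: Z {2,3,4}->{}
pass 3: no change
Fixpoint after 3 passes: D(X) = {}

Answer: {}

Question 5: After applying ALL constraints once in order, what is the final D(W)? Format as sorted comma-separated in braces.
Answer: {}

Derivation:
Constraint 1 (X + Z = W) on D(X)={2,3,6,7} D(Z)={2,3,4,6} D(W)={3,5,7}: X {2,3,6,7}->{2,3}; Z {2,3,4,6}->{2,3,4}; W {3,5,7}->{5,7}
Constraint 2 (X < W) on D(X)={2,3} D(W)={5,7}: no change
Constraint 3 (W < X) on D(W)={5,7} D(X)={2,3}: W {5,7}->{}; X {2,3}->{}
So after all 3 constraints: D(W) = {}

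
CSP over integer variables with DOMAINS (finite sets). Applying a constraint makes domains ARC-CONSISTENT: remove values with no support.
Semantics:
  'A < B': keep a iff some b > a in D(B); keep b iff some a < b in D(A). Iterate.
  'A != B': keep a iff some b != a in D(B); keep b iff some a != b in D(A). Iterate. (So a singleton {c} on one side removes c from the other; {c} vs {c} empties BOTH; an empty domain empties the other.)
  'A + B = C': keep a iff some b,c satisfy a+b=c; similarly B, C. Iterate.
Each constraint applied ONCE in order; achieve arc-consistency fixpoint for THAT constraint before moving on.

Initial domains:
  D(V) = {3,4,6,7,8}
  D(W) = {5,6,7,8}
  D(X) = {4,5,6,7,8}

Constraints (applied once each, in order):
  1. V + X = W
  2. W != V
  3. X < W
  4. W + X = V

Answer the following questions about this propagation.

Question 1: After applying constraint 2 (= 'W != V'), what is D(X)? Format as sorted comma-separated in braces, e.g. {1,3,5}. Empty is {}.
Constraint 1 (V + X = W) on D(V)={3,4,6,7,8} D(X)={4,5,6,7,8} D(W)={5,6,7,8}: V {3,4,6,7,8}->{3,4}; X {4,5,6,7,8}->{4,5}; W {5,6,7,8}->{7,8}
Constraint 2 (W != V) on D(W)={7,8} D(V)={3,4}: no change
So after constraint 2: D(X) = {4,5}

Answer: {4,5}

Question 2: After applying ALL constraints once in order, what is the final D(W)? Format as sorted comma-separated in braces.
Constraint 1 (V + X = W) on D(V)={3,4,6,7,8} D(X)={4,5,6,7,8} D(W)={5,6,7,8}: V {3,4,6,7,8}->{3,4}; X {4,5,6,7,8}->{4,5}; W {5,6,7,8}->{7,8}
Constraint 2 (W != V) on D(W)={7,8} D(V)={3,4}: no change
Constraint 3 (X < W) on D(X)={4,5} D(W)={7,8}: no change
Constraint 4 (W + X = V) on D(W)={7,8} D(X)={4,5} D(V)={3,4}: W {7,8}->{}; X {4,5}->{}; V {3,4}->{}
So after all 4 constraints: D(W) = {}

Answer: {}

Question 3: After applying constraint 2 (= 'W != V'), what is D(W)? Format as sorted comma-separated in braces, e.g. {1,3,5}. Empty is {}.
Constraint 1 (V + X = W) on D(V)={3,4,6,7,8} D(X)={4,5,6,7,8} D(W)={5,6,7,8}: V {3,4,6,7,8}->{3,4}; X {4,5,6,7,8}->{4,5}; W {5,6,7,8}->{7,8}
Constraint 2 (W != V) on D(W)={7,8} D(V)={3,4}: no change
So after constraint 2: D(W) = {7,8}

Answer: {7,8}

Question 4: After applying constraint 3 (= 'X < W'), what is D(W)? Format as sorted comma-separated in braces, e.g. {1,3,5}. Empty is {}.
Answer: {7,8}

Derivation:
Constraint 1 (V + X = W) on D(V)={3,4,6,7,8} D(X)={4,5,6,7,8} D(W)={5,6,7,8}: V {3,4,6,7,8}->{3,4}; X {4,5,6,7,8}->{4,5}; W {5,6,7,8}->{7,8}
Constraint 2 (W != V) on D(W)={7,8} D(V)={3,4}: no change
Constraint 3 (X < W) on D(X)={4,5} D(W)={7,8}: no change
So after constraint 3: D(W) = {7,8}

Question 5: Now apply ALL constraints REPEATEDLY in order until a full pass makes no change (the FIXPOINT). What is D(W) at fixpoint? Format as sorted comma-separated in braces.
Answer: {}

Derivation:
pass 0 (initial): D(W)={5,6,7,8}
pass 1: V {3,4,6,7,8}->{}; W {5,6,7,8}->{}; X {4,5,6,7,8}->{}
pass 2: no change
Fixpoint after 2 passes: D(W) = {}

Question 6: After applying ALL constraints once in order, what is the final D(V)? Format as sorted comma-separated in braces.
Answer: {}

Derivation:
Constraint 1 (V + X = W) on D(V)={3,4,6,7,8} D(X)={4,5,6,7,8} D(W)={5,6,7,8}: V {3,4,6,7,8}->{3,4}; X {4,5,6,7,8}->{4,5}; W {5,6,7,8}->{7,8}
Constraint 2 (W != V) on D(W)={7,8} D(V)={3,4}: no change
Constraint 3 (X < W) on D(X)={4,5} D(W)={7,8}: no change
Constraint 4 (W + X = V) on D(W)={7,8} D(X)={4,5} D(V)={3,4}: W {7,8}->{}; X {4,5}->{}; V {3,4}->{}
So after all 4 constraints: D(V) = {}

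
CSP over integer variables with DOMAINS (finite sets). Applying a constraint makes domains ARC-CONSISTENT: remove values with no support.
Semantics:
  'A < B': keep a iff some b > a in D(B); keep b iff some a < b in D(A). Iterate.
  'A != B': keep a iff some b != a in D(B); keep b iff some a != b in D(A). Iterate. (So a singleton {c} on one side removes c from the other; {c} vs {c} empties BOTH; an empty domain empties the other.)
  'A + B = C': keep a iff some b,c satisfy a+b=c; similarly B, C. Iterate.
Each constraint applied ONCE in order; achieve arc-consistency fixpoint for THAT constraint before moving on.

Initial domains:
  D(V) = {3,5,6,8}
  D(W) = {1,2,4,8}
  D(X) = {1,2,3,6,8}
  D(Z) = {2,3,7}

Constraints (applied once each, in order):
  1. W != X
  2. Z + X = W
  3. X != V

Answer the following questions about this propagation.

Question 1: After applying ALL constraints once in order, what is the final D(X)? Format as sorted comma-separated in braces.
Constraint 1 (W != X) on D(W)={1,2,4,8} D(X)={1,2,3,6,8}: no change
Constraint 2 (Z + X = W) on D(Z)={2,3,7} D(X)={1,2,3,6,8} D(W)={1,2,4,8}: X {1,2,3,6,8}->{1,2,6}; W {1,2,4,8}->{4,8}
Constraint 3 (X != V) on D(X)={1,2,6} D(V)={3,5,6,8}: no change
So after all 3 constraints: D(X) = {1,2,6}

Answer: {1,2,6}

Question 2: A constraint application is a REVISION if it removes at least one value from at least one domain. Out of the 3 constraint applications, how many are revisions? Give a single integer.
Constraint 1 (W != X) on D(W)={1,2,4,8} D(X)={1,2,3,6,8}: no change => not a revision
Constraint 2 (Z + X = W) on D(Z)={2,3,7} D(X)={1,2,3,6,8} D(W)={1,2,4,8}: X {1,2,3,6,8}->{1,2,6}; W {1,2,4,8}->{4,8} => REVISION
Constraint 3 (X != V) on D(X)={1,2,6} D(V)={3,5,6,8}: no change => not a revision
Total revisions = 1

Answer: 1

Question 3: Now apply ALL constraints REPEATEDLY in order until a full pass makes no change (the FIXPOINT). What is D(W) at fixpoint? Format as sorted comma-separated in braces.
pass 0 (initial): D(W)={1,2,4,8}
pass 1: W {1,2,4,8}->{4,8}; X {1,2,3,6,8}->{1,2,6}
pass 2: no change
Fixpoint after 2 passes: D(W) = {4,8}

Answer: {4,8}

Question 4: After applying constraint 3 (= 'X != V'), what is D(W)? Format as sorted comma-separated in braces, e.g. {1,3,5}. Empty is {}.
Constraint 1 (W != X) on D(W)={1,2,4,8} D(X)={1,2,3,6,8}: no change
Constraint 2 (Z + X = W) on D(Z)={2,3,7} D(X)={1,2,3,6,8} D(W)={1,2,4,8}: X {1,2,3,6,8}->{1,2,6}; W {1,2,4,8}->{4,8}
Constraint 3 (X != V) on D(X)={1,2,6} D(V)={3,5,6,8}: no change
So after constraint 3: D(W) = {4,8}

Answer: {4,8}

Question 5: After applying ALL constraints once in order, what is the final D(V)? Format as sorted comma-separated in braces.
Constraint 1 (W != X) on D(W)={1,2,4,8} D(X)={1,2,3,6,8}: no change
Constraint 2 (Z + X = W) on D(Z)={2,3,7} D(X)={1,2,3,6,8} D(W)={1,2,4,8}: X {1,2,3,6,8}->{1,2,6}; W {1,2,4,8}->{4,8}
Constraint 3 (X != V) on D(X)={1,2,6} D(V)={3,5,6,8}: no change
So after all 3 constraints: D(V) = {3,5,6,8}

Answer: {3,5,6,8}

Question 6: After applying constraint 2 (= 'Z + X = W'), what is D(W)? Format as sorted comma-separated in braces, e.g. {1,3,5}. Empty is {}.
Answer: {4,8}

Derivation:
Constraint 1 (W != X) on D(W)={1,2,4,8} D(X)={1,2,3,6,8}: no change
Constraint 2 (Z + X = W) on D(Z)={2,3,7} D(X)={1,2,3,6,8} D(W)={1,2,4,8}: X {1,2,3,6,8}->{1,2,6}; W {1,2,4,8}->{4,8}
So after constraint 2: D(W) = {4,8}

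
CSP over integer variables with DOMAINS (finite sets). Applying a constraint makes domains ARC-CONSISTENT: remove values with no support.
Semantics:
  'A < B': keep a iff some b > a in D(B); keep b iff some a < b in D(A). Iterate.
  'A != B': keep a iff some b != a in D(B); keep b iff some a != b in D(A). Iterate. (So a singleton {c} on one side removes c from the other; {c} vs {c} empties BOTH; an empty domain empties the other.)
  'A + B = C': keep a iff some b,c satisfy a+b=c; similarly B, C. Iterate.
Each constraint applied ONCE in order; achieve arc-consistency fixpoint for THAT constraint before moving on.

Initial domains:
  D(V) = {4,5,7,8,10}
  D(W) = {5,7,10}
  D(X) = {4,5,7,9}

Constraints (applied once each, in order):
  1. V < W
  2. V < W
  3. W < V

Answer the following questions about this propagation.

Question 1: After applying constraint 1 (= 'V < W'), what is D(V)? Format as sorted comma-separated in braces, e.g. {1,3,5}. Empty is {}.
Constraint 1 (V < W) on D(V)={4,5,7,8,10} D(W)={5,7,10}: V {4,5,7,8,10}->{4,5,7,8}
So after constraint 1: D(V) = {4,5,7,8}

Answer: {4,5,7,8}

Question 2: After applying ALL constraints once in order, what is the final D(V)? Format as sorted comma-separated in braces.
Answer: {7,8}

Derivation:
Constraint 1 (V < W) on D(V)={4,5,7,8,10} D(W)={5,7,10}: V {4,5,7,8,10}->{4,5,7,8}
Constraint 2 (V < W) on D(V)={4,5,7,8} D(W)={5,7,10}: no change
Constraint 3 (W < V) on D(W)={5,7,10} D(V)={4,5,7,8}: W {5,7,10}->{5,7}; V {4,5,7,8}->{7,8}
So after all 3 constraints: D(V) = {7,8}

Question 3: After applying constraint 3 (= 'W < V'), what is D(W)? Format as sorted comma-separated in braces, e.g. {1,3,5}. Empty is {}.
Constraint 1 (V < W) on D(V)={4,5,7,8,10} D(W)={5,7,10}: V {4,5,7,8,10}->{4,5,7,8}
Constraint 2 (V < W) on D(V)={4,5,7,8} D(W)={5,7,10}: no change
Constraint 3 (W < V) on D(W)={5,7,10} D(V)={4,5,7,8}: W {5,7,10}->{5,7}; V {4,5,7,8}->{7,8}
So after constraint 3: D(W) = {5,7}

Answer: {5,7}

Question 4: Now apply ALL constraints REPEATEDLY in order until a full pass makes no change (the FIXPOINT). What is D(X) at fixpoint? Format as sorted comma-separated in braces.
pass 0 (initial): D(X)={4,5,7,9}
pass 1: V {4,5,7,8,10}->{7,8}; W {5,7,10}->{5,7}
pass 2: V {7,8}->{}; W {5,7}->{}
pass 3: no change
Fixpoint after 3 passes: D(X) = {4,5,7,9}

Answer: {4,5,7,9}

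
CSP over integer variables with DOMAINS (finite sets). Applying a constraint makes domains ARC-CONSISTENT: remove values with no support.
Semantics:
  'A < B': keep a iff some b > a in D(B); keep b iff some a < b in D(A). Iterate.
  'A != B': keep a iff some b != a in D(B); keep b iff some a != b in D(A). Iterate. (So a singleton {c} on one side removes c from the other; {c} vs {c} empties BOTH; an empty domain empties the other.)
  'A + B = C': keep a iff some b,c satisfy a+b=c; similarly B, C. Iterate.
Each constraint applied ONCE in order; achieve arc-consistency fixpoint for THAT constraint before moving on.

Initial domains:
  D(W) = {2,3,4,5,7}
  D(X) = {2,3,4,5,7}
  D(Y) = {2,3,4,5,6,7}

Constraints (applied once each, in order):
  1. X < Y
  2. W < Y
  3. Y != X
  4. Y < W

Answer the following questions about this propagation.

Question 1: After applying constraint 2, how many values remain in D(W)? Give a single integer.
Constraint 1 (X < Y) on D(X)={2,3,4,5,7} D(Y)={2,3,4,5,6,7}: X {2,3,4,5,7}->{2,3,4,5}; Y {2,3,4,5,6,7}->{3,4,5,6,7}
Constraint 2 (W < Y) on D(W)={2,3,4,5,7} D(Y)={3,4,5,6,7}: W {2,3,4,5,7}->{2,3,4,5}
So after constraint 2: D(W)={2,3,4,5}, size = 4

Answer: 4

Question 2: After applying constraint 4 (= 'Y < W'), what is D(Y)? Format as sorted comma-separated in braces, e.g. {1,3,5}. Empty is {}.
Answer: {3,4}

Derivation:
Constraint 1 (X < Y) on D(X)={2,3,4,5,7} D(Y)={2,3,4,5,6,7}: X {2,3,4,5,7}->{2,3,4,5}; Y {2,3,4,5,6,7}->{3,4,5,6,7}
Constraint 2 (W < Y) on D(W)={2,3,4,5,7} D(Y)={3,4,5,6,7}: W {2,3,4,5,7}->{2,3,4,5}
Constraint 3 (Y != X) on D(Y)={3,4,5,6,7} D(X)={2,3,4,5}: no change
Constraint 4 (Y < W) on D(Y)={3,4,5,6,7} D(W)={2,3,4,5}: Y {3,4,5,6,7}->{3,4}; W {2,3,4,5}->{4,5}
So after constraint 4: D(Y) = {3,4}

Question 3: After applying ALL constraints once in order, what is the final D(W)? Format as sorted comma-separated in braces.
Answer: {4,5}

Derivation:
Constraint 1 (X < Y) on D(X)={2,3,4,5,7} D(Y)={2,3,4,5,6,7}: X {2,3,4,5,7}->{2,3,4,5}; Y {2,3,4,5,6,7}->{3,4,5,6,7}
Constraint 2 (W < Y) on D(W)={2,3,4,5,7} D(Y)={3,4,5,6,7}: W {2,3,4,5,7}->{2,3,4,5}
Constraint 3 (Y != X) on D(Y)={3,4,5,6,7} D(X)={2,3,4,5}: no change
Constraint 4 (Y < W) on D(Y)={3,4,5,6,7} D(W)={2,3,4,5}: Y {3,4,5,6,7}->{3,4}; W {2,3,4,5}->{4,5}
So after all 4 constraints: D(W) = {4,5}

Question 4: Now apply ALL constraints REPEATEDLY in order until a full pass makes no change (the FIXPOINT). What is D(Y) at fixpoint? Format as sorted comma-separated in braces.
pass 0 (initial): D(Y)={2,3,4,5,6,7}
pass 1: W {2,3,4,5,7}->{4,5}; X {2,3,4,5,7}->{2,3,4,5}; Y {2,3,4,5,6,7}->{3,4}
pass 2: W {4,5}->{}; X {2,3,4,5}->{}; Y {3,4}->{}
pass 3: no change
Fixpoint after 3 passes: D(Y) = {}

Answer: {}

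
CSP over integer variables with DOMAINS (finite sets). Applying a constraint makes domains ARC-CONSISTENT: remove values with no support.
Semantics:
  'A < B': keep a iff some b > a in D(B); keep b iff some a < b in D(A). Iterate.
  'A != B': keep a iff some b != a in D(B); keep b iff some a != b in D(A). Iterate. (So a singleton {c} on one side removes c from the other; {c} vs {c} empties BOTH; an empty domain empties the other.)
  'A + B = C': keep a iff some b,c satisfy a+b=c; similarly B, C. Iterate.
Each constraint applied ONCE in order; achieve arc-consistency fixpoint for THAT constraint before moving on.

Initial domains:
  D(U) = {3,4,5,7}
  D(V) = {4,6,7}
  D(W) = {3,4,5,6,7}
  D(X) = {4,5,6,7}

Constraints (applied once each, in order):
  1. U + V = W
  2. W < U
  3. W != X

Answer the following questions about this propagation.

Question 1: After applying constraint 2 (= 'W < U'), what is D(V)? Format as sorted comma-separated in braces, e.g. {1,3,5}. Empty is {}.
Answer: {4}

Derivation:
Constraint 1 (U + V = W) on D(U)={3,4,5,7} D(V)={4,6,7} D(W)={3,4,5,6,7}: U {3,4,5,7}->{3}; V {4,6,7}->{4}; W {3,4,5,6,7}->{7}
Constraint 2 (W < U) on D(W)={7} D(U)={3}: W {7}->{}; U {3}->{}
So after constraint 2: D(V) = {4}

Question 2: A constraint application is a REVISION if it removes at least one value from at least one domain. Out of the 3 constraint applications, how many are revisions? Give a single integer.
Answer: 3

Derivation:
Constraint 1 (U + V = W) on D(U)={3,4,5,7} D(V)={4,6,7} D(W)={3,4,5,6,7}: U {3,4,5,7}->{3}; V {4,6,7}->{4}; W {3,4,5,6,7}->{7} => REVISION
Constraint 2 (W < U) on D(W)={7} D(U)={3}: W {7}->{}; U {3}->{} => REVISION
Constraint 3 (W != X) on D(W)={} D(X)={4,5,6,7}: X {4,5,6,7}->{} => REVISION
Total revisions = 3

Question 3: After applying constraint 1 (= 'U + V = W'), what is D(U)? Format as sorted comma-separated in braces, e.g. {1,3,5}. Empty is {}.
Constraint 1 (U + V = W) on D(U)={3,4,5,7} D(V)={4,6,7} D(W)={3,4,5,6,7}: U {3,4,5,7}->{3}; V {4,6,7}->{4}; W {3,4,5,6,7}->{7}
So after constraint 1: D(U) = {3}

Answer: {3}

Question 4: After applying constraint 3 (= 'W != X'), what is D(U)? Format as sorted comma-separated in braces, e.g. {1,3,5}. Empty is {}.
Answer: {}

Derivation:
Constraint 1 (U + V = W) on D(U)={3,4,5,7} D(V)={4,6,7} D(W)={3,4,5,6,7}: U {3,4,5,7}->{3}; V {4,6,7}->{4}; W {3,4,5,6,7}->{7}
Constraint 2 (W < U) on D(W)={7} D(U)={3}: W {7}->{}; U {3}->{}
Constraint 3 (W != X) on D(W)={} D(X)={4,5,6,7}: X {4,5,6,7}->{}
So after constraint 3: D(U) = {}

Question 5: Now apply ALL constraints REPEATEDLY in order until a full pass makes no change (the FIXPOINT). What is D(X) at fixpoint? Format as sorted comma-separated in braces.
pass 0 (initial): D(X)={4,5,6,7}
pass 1: U {3,4,5,7}->{}; V {4,6,7}->{4}; W {3,4,5,6,7}->{}; X {4,5,6,7}->{}
pass 2: V {4}->{}
pass 3: no change
Fixpoint after 3 passes: D(X) = {}

Answer: {}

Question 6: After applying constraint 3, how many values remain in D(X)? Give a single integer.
Constraint 1 (U + V = W) on D(U)={3,4,5,7} D(V)={4,6,7} D(W)={3,4,5,6,7}: U {3,4,5,7}->{3}; V {4,6,7}->{4}; W {3,4,5,6,7}->{7}
Constraint 2 (W < U) on D(W)={7} D(U)={3}: W {7}->{}; U {3}->{}
Constraint 3 (W != X) on D(W)={} D(X)={4,5,6,7}: X {4,5,6,7}->{}
So after constraint 3: D(X)={}, size = 0

Answer: 0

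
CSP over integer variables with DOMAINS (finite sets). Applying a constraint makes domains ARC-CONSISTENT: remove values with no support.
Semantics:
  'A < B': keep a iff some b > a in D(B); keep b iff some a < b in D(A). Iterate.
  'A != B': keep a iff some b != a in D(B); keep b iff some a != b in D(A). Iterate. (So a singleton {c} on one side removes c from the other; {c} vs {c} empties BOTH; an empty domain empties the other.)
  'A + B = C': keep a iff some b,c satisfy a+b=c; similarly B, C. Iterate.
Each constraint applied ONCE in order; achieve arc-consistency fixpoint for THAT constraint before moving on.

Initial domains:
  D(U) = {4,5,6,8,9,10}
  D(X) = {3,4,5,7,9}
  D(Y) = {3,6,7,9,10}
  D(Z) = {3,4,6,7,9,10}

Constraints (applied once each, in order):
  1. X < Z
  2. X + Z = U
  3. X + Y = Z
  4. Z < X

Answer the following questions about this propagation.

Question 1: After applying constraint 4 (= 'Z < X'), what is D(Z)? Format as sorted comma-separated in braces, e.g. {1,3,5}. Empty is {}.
Answer: {}

Derivation:
Constraint 1 (X < Z) on D(X)={3,4,5,7,9} D(Z)={3,4,6,7,9,10}: Z {3,4,6,7,9,10}->{4,6,7,9,10}
Constraint 2 (X + Z = U) on D(X)={3,4,5,7,9} D(Z)={4,6,7,9,10} D(U)={4,5,6,8,9,10}: X {3,4,5,7,9}->{3,4,5}; Z {4,6,7,9,10}->{4,6,7}; U {4,5,6,8,9,10}->{8,9,10}
Constraint 3 (X + Y = Z) on D(X)={3,4,5} D(Y)={3,6,7,9,10} D(Z)={4,6,7}: X {3,4,5}->{3,4}; Y {3,6,7,9,10}->{3}; Z {4,6,7}->{6,7}
Constraint 4 (Z < X) on D(Z)={6,7} D(X)={3,4}: Z {6,7}->{}; X {3,4}->{}
So after constraint 4: D(Z) = {}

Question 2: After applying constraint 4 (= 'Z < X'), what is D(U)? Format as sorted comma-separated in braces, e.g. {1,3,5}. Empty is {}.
Answer: {8,9,10}

Derivation:
Constraint 1 (X < Z) on D(X)={3,4,5,7,9} D(Z)={3,4,6,7,9,10}: Z {3,4,6,7,9,10}->{4,6,7,9,10}
Constraint 2 (X + Z = U) on D(X)={3,4,5,7,9} D(Z)={4,6,7,9,10} D(U)={4,5,6,8,9,10}: X {3,4,5,7,9}->{3,4,5}; Z {4,6,7,9,10}->{4,6,7}; U {4,5,6,8,9,10}->{8,9,10}
Constraint 3 (X + Y = Z) on D(X)={3,4,5} D(Y)={3,6,7,9,10} D(Z)={4,6,7}: X {3,4,5}->{3,4}; Y {3,6,7,9,10}->{3}; Z {4,6,7}->{6,7}
Constraint 4 (Z < X) on D(Z)={6,7} D(X)={3,4}: Z {6,7}->{}; X {3,4}->{}
So after constraint 4: D(U) = {8,9,10}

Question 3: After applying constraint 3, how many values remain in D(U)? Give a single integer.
Answer: 3

Derivation:
Constraint 1 (X < Z) on D(X)={3,4,5,7,9} D(Z)={3,4,6,7,9,10}: Z {3,4,6,7,9,10}->{4,6,7,9,10}
Constraint 2 (X + Z = U) on D(X)={3,4,5,7,9} D(Z)={4,6,7,9,10} D(U)={4,5,6,8,9,10}: X {3,4,5,7,9}->{3,4,5}; Z {4,6,7,9,10}->{4,6,7}; U {4,5,6,8,9,10}->{8,9,10}
Constraint 3 (X + Y = Z) on D(X)={3,4,5} D(Y)={3,6,7,9,10} D(Z)={4,6,7}: X {3,4,5}->{3,4}; Y {3,6,7,9,10}->{3}; Z {4,6,7}->{6,7}
So after constraint 3: D(U)={8,9,10}, size = 3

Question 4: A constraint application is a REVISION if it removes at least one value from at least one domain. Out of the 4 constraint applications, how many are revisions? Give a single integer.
Answer: 4

Derivation:
Constraint 1 (X < Z) on D(X)={3,4,5,7,9} D(Z)={3,4,6,7,9,10}: Z {3,4,6,7,9,10}->{4,6,7,9,10} => REVISION
Constraint 2 (X + Z = U) on D(X)={3,4,5,7,9} D(Z)={4,6,7,9,10} D(U)={4,5,6,8,9,10}: X {3,4,5,7,9}->{3,4,5}; Z {4,6,7,9,10}->{4,6,7}; U {4,5,6,8,9,10}->{8,9,10} => REVISION
Constraint 3 (X + Y = Z) on D(X)={3,4,5} D(Y)={3,6,7,9,10} D(Z)={4,6,7}: X {3,4,5}->{3,4}; Y {3,6,7,9,10}->{3}; Z {4,6,7}->{6,7} => REVISION
Constraint 4 (Z < X) on D(Z)={6,7} D(X)={3,4}: Z {6,7}->{}; X {3,4}->{} => REVISION
Total revisions = 4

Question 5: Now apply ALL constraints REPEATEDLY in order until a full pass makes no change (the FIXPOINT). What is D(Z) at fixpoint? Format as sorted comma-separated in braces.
Answer: {}

Derivation:
pass 0 (initial): D(Z)={3,4,6,7,9,10}
pass 1: U {4,5,6,8,9,10}->{8,9,10}; X {3,4,5,7,9}->{}; Y {3,6,7,9,10}->{3}; Z {3,4,6,7,9,10}->{}
pass 2: U {8,9,10}->{}; Y {3}->{}
pass 3: no change
Fixpoint after 3 passes: D(Z) = {}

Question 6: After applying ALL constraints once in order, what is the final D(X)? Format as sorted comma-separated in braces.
Constraint 1 (X < Z) on D(X)={3,4,5,7,9} D(Z)={3,4,6,7,9,10}: Z {3,4,6,7,9,10}->{4,6,7,9,10}
Constraint 2 (X + Z = U) on D(X)={3,4,5,7,9} D(Z)={4,6,7,9,10} D(U)={4,5,6,8,9,10}: X {3,4,5,7,9}->{3,4,5}; Z {4,6,7,9,10}->{4,6,7}; U {4,5,6,8,9,10}->{8,9,10}
Constraint 3 (X + Y = Z) on D(X)={3,4,5} D(Y)={3,6,7,9,10} D(Z)={4,6,7}: X {3,4,5}->{3,4}; Y {3,6,7,9,10}->{3}; Z {4,6,7}->{6,7}
Constraint 4 (Z < X) on D(Z)={6,7} D(X)={3,4}: Z {6,7}->{}; X {3,4}->{}
So after all 4 constraints: D(X) = {}

Answer: {}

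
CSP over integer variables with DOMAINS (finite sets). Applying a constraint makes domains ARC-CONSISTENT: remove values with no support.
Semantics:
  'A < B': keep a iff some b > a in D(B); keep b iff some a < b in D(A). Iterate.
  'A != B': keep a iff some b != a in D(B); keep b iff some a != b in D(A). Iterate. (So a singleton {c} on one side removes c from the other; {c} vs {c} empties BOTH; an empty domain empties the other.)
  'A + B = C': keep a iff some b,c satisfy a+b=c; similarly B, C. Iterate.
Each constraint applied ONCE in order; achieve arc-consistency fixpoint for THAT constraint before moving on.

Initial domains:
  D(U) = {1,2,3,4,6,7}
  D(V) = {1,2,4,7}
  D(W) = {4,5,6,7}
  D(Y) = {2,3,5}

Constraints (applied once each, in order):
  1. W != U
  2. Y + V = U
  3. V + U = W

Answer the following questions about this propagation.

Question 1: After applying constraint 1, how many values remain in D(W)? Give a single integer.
Constraint 1 (W != U) on D(W)={4,5,6,7} D(U)={1,2,3,4,6,7}: no change
So after constraint 1: D(W)={4,5,6,7}, size = 4

Answer: 4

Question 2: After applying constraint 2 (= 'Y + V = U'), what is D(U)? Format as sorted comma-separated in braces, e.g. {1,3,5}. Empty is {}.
Constraint 1 (W != U) on D(W)={4,5,6,7} D(U)={1,2,3,4,6,7}: no change
Constraint 2 (Y + V = U) on D(Y)={2,3,5} D(V)={1,2,4,7} D(U)={1,2,3,4,6,7}: V {1,2,4,7}->{1,2,4}; U {1,2,3,4,6,7}->{3,4,6,7}
So after constraint 2: D(U) = {3,4,6,7}

Answer: {3,4,6,7}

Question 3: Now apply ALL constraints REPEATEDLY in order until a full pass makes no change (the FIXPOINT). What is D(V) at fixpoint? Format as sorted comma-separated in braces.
pass 0 (initial): D(V)={1,2,4,7}
pass 1: U {1,2,3,4,6,7}->{3,4,6}; V {1,2,4,7}->{1,2,4}
pass 2: no change
Fixpoint after 2 passes: D(V) = {1,2,4}

Answer: {1,2,4}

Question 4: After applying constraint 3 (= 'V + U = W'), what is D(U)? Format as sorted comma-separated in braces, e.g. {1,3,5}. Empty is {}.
Answer: {3,4,6}

Derivation:
Constraint 1 (W != U) on D(W)={4,5,6,7} D(U)={1,2,3,4,6,7}: no change
Constraint 2 (Y + V = U) on D(Y)={2,3,5} D(V)={1,2,4,7} D(U)={1,2,3,4,6,7}: V {1,2,4,7}->{1,2,4}; U {1,2,3,4,6,7}->{3,4,6,7}
Constraint 3 (V + U = W) on D(V)={1,2,4} D(U)={3,4,6,7} D(W)={4,5,6,7}: U {3,4,6,7}->{3,4,6}
So after constraint 3: D(U) = {3,4,6}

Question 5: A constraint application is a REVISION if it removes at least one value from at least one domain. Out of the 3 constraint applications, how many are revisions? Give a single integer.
Constraint 1 (W != U) on D(W)={4,5,6,7} D(U)={1,2,3,4,6,7}: no change => not a revision
Constraint 2 (Y + V = U) on D(Y)={2,3,5} D(V)={1,2,4,7} D(U)={1,2,3,4,6,7}: V {1,2,4,7}->{1,2,4}; U {1,2,3,4,6,7}->{3,4,6,7} => REVISION
Constraint 3 (V + U = W) on D(V)={1,2,4} D(U)={3,4,6,7} D(W)={4,5,6,7}: U {3,4,6,7}->{3,4,6} => REVISION
Total revisions = 2

Answer: 2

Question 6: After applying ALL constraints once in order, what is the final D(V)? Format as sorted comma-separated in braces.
Answer: {1,2,4}

Derivation:
Constraint 1 (W != U) on D(W)={4,5,6,7} D(U)={1,2,3,4,6,7}: no change
Constraint 2 (Y + V = U) on D(Y)={2,3,5} D(V)={1,2,4,7} D(U)={1,2,3,4,6,7}: V {1,2,4,7}->{1,2,4}; U {1,2,3,4,6,7}->{3,4,6,7}
Constraint 3 (V + U = W) on D(V)={1,2,4} D(U)={3,4,6,7} D(W)={4,5,6,7}: U {3,4,6,7}->{3,4,6}
So after all 3 constraints: D(V) = {1,2,4}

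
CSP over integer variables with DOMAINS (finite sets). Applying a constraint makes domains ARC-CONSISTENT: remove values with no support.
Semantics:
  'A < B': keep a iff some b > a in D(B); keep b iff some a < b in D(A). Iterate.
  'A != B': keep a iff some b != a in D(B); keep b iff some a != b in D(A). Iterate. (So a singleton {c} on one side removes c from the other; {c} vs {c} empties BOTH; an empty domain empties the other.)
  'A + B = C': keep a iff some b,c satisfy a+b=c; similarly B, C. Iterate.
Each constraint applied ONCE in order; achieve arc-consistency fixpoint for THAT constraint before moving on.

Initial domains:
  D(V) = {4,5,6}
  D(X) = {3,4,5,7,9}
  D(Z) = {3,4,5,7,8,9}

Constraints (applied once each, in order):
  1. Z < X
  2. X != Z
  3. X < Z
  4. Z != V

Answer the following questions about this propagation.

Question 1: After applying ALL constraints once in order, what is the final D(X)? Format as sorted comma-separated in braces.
Constraint 1 (Z < X) on D(Z)={3,4,5,7,8,9} D(X)={3,4,5,7,9}: Z {3,4,5,7,8,9}->{3,4,5,7,8}; X {3,4,5,7,9}->{4,5,7,9}
Constraint 2 (X != Z) on D(X)={4,5,7,9} D(Z)={3,4,5,7,8}: no change
Constraint 3 (X < Z) on D(X)={4,5,7,9} D(Z)={3,4,5,7,8}: X {4,5,7,9}->{4,5,7}; Z {3,4,5,7,8}->{5,7,8}
Constraint 4 (Z != V) on D(Z)={5,7,8} D(V)={4,5,6}: no change
So after all 4 constraints: D(X) = {4,5,7}

Answer: {4,5,7}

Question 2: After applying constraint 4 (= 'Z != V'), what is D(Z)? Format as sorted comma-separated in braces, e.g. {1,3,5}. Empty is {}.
Answer: {5,7,8}

Derivation:
Constraint 1 (Z < X) on D(Z)={3,4,5,7,8,9} D(X)={3,4,5,7,9}: Z {3,4,5,7,8,9}->{3,4,5,7,8}; X {3,4,5,7,9}->{4,5,7,9}
Constraint 2 (X != Z) on D(X)={4,5,7,9} D(Z)={3,4,5,7,8}: no change
Constraint 3 (X < Z) on D(X)={4,5,7,9} D(Z)={3,4,5,7,8}: X {4,5,7,9}->{4,5,7}; Z {3,4,5,7,8}->{5,7,8}
Constraint 4 (Z != V) on D(Z)={5,7,8} D(V)={4,5,6}: no change
So after constraint 4: D(Z) = {5,7,8}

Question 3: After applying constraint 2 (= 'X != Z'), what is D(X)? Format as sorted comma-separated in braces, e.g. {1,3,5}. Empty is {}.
Answer: {4,5,7,9}

Derivation:
Constraint 1 (Z < X) on D(Z)={3,4,5,7,8,9} D(X)={3,4,5,7,9}: Z {3,4,5,7,8,9}->{3,4,5,7,8}; X {3,4,5,7,9}->{4,5,7,9}
Constraint 2 (X != Z) on D(X)={4,5,7,9} D(Z)={3,4,5,7,8}: no change
So after constraint 2: D(X) = {4,5,7,9}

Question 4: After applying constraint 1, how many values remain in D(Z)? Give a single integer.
Answer: 5

Derivation:
Constraint 1 (Z < X) on D(Z)={3,4,5,7,8,9} D(X)={3,4,5,7,9}: Z {3,4,5,7,8,9}->{3,4,5,7,8}; X {3,4,5,7,9}->{4,5,7,9}
So after constraint 1: D(Z)={3,4,5,7,8}, size = 5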